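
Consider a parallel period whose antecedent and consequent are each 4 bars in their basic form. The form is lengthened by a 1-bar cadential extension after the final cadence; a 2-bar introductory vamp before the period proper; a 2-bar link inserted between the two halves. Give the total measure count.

13 measures

Basic parallel period: 4 + 4 = 8 bars.
8 (basic form) + 1 (cadential extension) + 2 (introduction) + 2 (link) = 13.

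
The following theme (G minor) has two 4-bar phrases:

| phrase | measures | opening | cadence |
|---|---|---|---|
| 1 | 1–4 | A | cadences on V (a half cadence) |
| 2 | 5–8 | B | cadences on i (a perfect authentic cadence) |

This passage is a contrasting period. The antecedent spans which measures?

measures 1–4

The antecedent is the phrase ending with the weaker cadence (half cadence, phrase 1) and the consequent the one ending more conclusively (perfect authentic cadence, phrase 2); the antecedent is mm. 1-4.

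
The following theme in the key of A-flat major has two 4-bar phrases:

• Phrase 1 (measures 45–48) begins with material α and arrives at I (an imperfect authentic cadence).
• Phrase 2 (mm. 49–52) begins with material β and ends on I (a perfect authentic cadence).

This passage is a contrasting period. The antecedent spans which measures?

The antecedent is the phrase ending with the weaker cadence (imperfect authentic cadence, phrase 1) and the consequent the one ending more conclusively (perfect authentic cadence, phrase 2); the antecedent is bars 45–48.

measures 45–48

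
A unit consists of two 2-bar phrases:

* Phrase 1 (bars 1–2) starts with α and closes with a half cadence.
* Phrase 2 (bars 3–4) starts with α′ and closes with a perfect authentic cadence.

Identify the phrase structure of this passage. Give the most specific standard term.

Phrase 1 ends with a half cadence (weaker) and phrase 2 with a perfect authentic cadence (stronger): antecedent + consequent = a period.
The two phrases open with the same material (α / α′), so the period is parallel.

parallel period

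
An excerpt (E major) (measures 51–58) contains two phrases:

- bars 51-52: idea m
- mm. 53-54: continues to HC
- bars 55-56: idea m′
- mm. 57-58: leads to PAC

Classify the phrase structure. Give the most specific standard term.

parallel period

Phrase 1 ends with a half cadence (weaker) and phrase 2 with a perfect authentic cadence (stronger): antecedent + consequent = a period.
The two phrases open with the same material (m / m′), so the period is parallel.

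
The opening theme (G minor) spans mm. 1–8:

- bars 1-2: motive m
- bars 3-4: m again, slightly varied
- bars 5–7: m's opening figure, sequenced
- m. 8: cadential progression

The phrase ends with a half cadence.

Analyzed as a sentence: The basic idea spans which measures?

The presentation of a sentence is the basic idea (bars 1-2) plus its repetition (measures 3–4); the basic idea is therefore measures 1–2.

measures 1–2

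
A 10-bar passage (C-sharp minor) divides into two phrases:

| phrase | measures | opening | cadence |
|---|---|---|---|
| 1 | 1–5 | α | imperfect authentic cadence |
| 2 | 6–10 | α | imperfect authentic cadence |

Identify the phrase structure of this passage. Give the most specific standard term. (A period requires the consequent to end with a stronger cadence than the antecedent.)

Both phrases have the same opening (α) and the same cadence (imperfect authentic cadence): the second is a restatement, not a consequent, so this is a repeated phrase rather than a period.

repeated phrase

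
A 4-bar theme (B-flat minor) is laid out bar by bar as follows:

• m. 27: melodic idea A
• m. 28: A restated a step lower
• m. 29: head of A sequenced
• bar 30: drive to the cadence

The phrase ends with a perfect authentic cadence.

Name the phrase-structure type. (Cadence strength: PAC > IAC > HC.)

Basic idea (bar 27) + its repetition (bar 28) form the presentation; fragmentation and cadence (measures 29-30) form the continuation — the 4-bar whole is a sentence.

sentence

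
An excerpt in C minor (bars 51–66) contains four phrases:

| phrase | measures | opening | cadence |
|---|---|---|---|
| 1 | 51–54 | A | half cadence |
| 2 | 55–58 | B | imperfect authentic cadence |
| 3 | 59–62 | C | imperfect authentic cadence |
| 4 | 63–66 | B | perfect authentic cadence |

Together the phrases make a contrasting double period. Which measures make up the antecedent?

In a double period the first pair of phrases (ending imperfect authentic cadence) is the large antecedent and the second pair (ending perfect authentic cadence) is the large consequent; the antecedent is measures 51–58.

measures 51–58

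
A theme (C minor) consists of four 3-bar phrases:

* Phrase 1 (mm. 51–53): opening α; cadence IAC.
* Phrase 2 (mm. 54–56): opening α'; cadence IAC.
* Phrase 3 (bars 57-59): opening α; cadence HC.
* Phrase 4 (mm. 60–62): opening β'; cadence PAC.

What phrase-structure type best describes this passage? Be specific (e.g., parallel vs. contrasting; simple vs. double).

parallel double period

Four phrases in two halves: the first half (measures 51–56) ends with an imperfect authentic cadence, the second (mm. 57-62) with a perfect authentic cadence — a large antecedent–consequent pair, i.e. a double period.
Phrase 3 begins with the same material as phrase 1, making it parallel.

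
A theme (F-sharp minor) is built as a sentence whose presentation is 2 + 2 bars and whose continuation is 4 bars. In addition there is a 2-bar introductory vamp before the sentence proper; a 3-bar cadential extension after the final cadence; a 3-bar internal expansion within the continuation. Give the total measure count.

16 measures

Basic sentence: 2 + 2 + 4 = 8 bars.
8 (basic form) + 2 (introduction) + 3 (cadential extension) + 3 (internal expansion) = 16.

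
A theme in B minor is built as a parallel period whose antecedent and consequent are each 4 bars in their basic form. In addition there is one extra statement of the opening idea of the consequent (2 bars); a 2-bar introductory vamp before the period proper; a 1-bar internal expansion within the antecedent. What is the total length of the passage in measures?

Basic parallel period: 4 + 4 = 8 bars.
8 (basic form) + 2 (extra statement) + 2 (introduction) + 1 (internal expansion) = 13.

13 measures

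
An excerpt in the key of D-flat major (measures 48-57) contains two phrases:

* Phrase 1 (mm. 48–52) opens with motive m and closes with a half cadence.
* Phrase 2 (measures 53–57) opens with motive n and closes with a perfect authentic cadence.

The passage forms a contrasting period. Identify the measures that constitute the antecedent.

measures 48–52

The antecedent is the phrase ending with the weaker cadence (half cadence, phrase 1) and the consequent the one ending more conclusively (perfect authentic cadence, phrase 2); the antecedent is measures 48-52.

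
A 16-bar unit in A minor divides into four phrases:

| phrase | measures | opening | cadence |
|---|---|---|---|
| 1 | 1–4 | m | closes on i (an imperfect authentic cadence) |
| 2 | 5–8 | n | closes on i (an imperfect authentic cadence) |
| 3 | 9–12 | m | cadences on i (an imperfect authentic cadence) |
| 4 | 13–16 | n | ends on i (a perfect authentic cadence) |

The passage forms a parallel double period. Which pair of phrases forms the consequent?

In a double period the first pair of phrases (ending imperfect authentic cadence) is the large antecedent and the second pair (ending perfect authentic cadence) is the large consequent; the consequent is phrases 3 and 4.

phrases 3 and 4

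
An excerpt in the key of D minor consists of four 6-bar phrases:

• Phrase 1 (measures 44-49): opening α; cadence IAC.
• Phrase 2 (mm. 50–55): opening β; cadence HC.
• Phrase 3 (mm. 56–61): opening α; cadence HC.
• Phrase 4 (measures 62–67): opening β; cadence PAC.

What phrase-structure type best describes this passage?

Four phrases in two halves: the first half (mm. 44–55) ends with a half cadence, the second (bars 56-67) with a perfect authentic cadence — a large antecedent–consequent pair, i.e. a double period.
Phrase 3 begins with the same material as phrase 1, making it parallel.

parallel double period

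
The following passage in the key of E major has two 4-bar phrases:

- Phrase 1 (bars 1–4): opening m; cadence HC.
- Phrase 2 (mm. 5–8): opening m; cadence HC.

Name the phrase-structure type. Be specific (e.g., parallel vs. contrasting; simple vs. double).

Both phrases have the same opening (m) and the same cadence (half cadence): the second is a restatement, not a consequent, so this is a repeated phrase rather than a period.

repeated phrase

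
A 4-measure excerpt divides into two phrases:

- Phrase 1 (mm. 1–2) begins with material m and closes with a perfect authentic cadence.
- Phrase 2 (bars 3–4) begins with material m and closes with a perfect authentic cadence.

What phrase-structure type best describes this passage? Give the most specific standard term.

Both phrases have the same opening (m) and the same cadence (perfect authentic cadence): the second is a restatement, not a consequent, so this is a repeated phrase rather than a period.

repeated phrase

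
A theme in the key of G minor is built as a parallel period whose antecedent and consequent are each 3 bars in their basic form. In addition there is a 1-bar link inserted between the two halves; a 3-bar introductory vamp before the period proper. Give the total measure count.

Basic parallel period: 3 + 3 = 6 bars.
6 (basic form) + 1 (link) + 3 (introduction) = 10.

10 measures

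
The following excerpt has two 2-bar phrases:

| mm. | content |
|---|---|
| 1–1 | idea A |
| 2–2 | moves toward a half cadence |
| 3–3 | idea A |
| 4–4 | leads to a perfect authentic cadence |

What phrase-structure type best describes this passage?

parallel period

Phrase 1 ends with a half cadence (weaker) and phrase 2 with a perfect authentic cadence (stronger): antecedent + consequent = a period.
The two phrases open with the same material (A / A), so the period is parallel.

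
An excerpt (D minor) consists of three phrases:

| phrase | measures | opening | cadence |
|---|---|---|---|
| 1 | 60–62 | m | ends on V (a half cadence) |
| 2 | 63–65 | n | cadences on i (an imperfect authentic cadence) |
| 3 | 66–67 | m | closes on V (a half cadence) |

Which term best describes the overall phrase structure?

phrase group

The final phrase closes with a half cadence, which is not stronger than the preceding imperfect authentic cadence; the 3 phrases lack an overall antecedent–consequent design and so form a phrase group.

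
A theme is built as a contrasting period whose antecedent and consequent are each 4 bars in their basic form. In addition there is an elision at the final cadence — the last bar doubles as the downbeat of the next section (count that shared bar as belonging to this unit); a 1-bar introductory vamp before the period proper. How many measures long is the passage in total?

9 measures

Basic contrasting period: 4 + 4 = 8 bars.
8 (basic form) + 1 (introduction) = 9.
The elision shares a bar with the next section but does not change this unit's count.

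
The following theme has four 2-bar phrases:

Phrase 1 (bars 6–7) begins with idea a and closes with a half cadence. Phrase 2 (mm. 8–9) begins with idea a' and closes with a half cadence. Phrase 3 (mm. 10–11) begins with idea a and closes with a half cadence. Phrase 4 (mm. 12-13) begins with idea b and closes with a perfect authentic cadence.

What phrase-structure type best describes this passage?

Four phrases in two halves: the first half (bars 6–9) ends with a half cadence, the second (mm. 10–13) with a perfect authentic cadence — a large antecedent–consequent pair, i.e. a double period.
Phrase 3 begins with the same material as phrase 1, making it parallel.

parallel double period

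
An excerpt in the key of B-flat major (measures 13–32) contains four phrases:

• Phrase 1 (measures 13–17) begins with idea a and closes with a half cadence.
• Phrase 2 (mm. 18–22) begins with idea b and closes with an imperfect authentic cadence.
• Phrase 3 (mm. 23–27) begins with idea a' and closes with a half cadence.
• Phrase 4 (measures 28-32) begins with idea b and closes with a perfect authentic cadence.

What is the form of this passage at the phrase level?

parallel double period

Four phrases in two halves: the first half (mm. 13–22) ends with an imperfect authentic cadence, the second (measures 23–32) with a perfect authentic cadence — a large antecedent–consequent pair, i.e. a double period.
Phrase 3 begins with the same material as phrase 1, making it parallel.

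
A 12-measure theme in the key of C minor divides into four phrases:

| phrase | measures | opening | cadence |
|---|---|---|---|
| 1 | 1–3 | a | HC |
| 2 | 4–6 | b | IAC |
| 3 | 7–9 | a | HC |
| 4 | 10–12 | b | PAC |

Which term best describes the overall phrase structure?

parallel double period

Four phrases in two halves: the first half (mm. 1–6) ends with an imperfect authentic cadence, the second (measures 7-12) with a perfect authentic cadence — a large antecedent–consequent pair, i.e. a double period.
Phrase 3 begins with the same material as phrase 1, making it parallel.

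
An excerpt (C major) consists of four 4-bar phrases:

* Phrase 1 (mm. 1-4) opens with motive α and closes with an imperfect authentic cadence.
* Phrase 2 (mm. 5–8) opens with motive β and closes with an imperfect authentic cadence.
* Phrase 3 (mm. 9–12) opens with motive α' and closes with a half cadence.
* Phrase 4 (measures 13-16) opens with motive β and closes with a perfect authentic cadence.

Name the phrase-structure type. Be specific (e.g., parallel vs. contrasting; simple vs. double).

Four phrases in two halves: the first half (mm. 1–8) ends with an imperfect authentic cadence, the second (bars 9-16) with a perfect authentic cadence — a large antecedent–consequent pair, i.e. a double period.
Phrase 3 begins with the same material as phrase 1, making it parallel.

parallel double period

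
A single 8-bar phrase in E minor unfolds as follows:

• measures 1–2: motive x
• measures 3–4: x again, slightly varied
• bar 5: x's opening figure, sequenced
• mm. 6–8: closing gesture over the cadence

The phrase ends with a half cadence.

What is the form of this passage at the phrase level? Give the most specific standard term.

Basic idea (measures 1–2) + its repetition (bars 3-4) form the presentation; fragmentation and cadence (measures 5-8) form the continuation — the 8-bar whole is a sentence.

sentence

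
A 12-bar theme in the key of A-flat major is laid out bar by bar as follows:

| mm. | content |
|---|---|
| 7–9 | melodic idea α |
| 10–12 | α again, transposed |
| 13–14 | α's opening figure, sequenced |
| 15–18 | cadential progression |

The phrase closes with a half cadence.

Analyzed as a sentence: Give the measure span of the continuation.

After the presentation (mm. 7–12), the continuation covers the fragmentation through the cadence: measures 13–18.

measures 13–18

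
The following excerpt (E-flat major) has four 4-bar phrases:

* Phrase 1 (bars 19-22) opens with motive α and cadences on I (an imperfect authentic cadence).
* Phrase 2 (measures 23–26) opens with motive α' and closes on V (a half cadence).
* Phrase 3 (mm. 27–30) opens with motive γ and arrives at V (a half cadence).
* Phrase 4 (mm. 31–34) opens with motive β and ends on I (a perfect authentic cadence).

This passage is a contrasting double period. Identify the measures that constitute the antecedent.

measures 19–26

In a double period the four phrases pair into a large antecedent (phrases 1–2, ending half cadence) and a large consequent (phrases 3–4, ending perfect authentic cadence). The antecedent spans measures 19–26.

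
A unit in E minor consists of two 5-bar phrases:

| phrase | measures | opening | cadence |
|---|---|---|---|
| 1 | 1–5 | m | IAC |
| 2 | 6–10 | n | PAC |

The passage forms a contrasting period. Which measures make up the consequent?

The phrase ending with the weaker cadence (imperfect authentic cadence) is the antecedent; the one ending more conclusively (perfect authentic cadence) is the consequent. The consequent is measures 6–10.

measures 6–10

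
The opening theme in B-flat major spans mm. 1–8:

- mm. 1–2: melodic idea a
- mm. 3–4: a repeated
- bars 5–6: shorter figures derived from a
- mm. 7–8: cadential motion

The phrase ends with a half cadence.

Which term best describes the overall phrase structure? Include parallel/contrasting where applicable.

Basic idea (bars 1–2) + its repetition (bars 3–4) form the presentation; fragmentation and cadence (mm. 5–8) form the continuation — the 8-bar whole is a sentence.

sentence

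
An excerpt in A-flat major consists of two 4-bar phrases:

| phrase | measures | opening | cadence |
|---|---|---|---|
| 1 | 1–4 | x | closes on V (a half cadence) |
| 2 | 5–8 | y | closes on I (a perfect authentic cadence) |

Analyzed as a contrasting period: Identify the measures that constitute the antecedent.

measures 1–4

The antecedent is the phrase ending with the weaker cadence (half cadence, phrase 1) and the consequent the one ending more conclusively (perfect authentic cadence, phrase 2); the antecedent is mm. 1–4.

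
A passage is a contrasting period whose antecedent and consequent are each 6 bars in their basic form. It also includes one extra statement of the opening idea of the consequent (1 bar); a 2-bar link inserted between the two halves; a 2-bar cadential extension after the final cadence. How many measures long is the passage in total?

Basic contrasting period: 6 + 6 = 12 bars.
12 (basic form) + 1 (extra statement) + 2 (link) + 2 (cadential extension) = 17.

17 measures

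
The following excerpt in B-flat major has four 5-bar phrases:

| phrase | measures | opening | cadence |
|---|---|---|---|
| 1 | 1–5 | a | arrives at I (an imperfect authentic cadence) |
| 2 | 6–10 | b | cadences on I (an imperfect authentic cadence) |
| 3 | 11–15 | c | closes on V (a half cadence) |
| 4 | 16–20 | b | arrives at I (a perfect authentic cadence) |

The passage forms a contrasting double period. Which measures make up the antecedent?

measures 1–10

In a double period the four phrases pair into a large antecedent (phrases 1–2, ending imperfect authentic cadence) and a large consequent (phrases 3–4, ending perfect authentic cadence). The antecedent spans bars 1–10.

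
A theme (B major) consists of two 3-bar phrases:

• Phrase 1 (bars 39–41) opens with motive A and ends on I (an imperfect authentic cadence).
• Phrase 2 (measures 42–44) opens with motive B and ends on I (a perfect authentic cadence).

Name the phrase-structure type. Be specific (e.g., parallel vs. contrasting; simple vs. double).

contrasting period

Phrase 1 ends with an imperfect authentic cadence (weaker) and phrase 2 with a perfect authentic cadence (stronger): antecedent + consequent = a period.
The two phrases open with different material (A / B), so the period is contrasting.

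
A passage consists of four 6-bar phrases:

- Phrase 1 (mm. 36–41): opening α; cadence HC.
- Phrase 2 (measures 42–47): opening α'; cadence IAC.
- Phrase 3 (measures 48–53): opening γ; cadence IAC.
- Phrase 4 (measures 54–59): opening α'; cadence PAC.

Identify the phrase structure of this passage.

Four phrases in two halves: the first half (bars 36-47) ends with an imperfect authentic cadence, the second (mm. 48-59) with a perfect authentic cadence — a large antecedent–consequent pair, i.e. a double period.
Phrase 3 begins with different material from phrase 1, making it contrasting.

contrasting double period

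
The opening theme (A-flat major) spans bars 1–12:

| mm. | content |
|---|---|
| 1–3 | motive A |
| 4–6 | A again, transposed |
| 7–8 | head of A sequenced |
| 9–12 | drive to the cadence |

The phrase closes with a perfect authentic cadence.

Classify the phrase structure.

Basic idea (mm. 1–3) + its repetition (mm. 4-6) form the presentation; fragmentation and cadence (bars 7–12) form the continuation — the 12-bar whole is a sentence.

sentence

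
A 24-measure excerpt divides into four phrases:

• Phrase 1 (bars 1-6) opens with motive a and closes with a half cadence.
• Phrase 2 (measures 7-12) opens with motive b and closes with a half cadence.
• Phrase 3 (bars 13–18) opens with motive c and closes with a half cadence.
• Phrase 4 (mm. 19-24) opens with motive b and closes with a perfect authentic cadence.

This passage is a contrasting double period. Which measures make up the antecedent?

measures 1–12

In a double period the four phrases pair into a large antecedent (phrases 1–2, ending half cadence) and a large consequent (phrases 3–4, ending perfect authentic cadence). The antecedent spans bars 1–12.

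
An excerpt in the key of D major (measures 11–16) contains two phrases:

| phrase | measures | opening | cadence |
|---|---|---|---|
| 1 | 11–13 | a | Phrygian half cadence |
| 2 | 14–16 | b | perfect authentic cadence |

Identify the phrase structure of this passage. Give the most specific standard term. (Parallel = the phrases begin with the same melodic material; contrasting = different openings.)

Phrase 1 ends with a Phrygian half cadence (weaker) and phrase 2 with a perfect authentic cadence (stronger): antecedent + consequent = a period.
The two phrases open with different material (a / b), so the period is contrasting.

contrasting period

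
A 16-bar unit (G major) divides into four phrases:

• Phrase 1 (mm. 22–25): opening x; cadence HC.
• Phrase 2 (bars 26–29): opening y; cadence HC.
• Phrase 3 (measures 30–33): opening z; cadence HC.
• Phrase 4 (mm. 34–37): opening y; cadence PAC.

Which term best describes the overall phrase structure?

contrasting double period

Four phrases in two halves: the first half (measures 22–29) ends with a half cadence, the second (mm. 30-37) with a perfect authentic cadence — a large antecedent–consequent pair, i.e. a double period.
Phrase 3 begins with different material from phrase 1, making it contrasting.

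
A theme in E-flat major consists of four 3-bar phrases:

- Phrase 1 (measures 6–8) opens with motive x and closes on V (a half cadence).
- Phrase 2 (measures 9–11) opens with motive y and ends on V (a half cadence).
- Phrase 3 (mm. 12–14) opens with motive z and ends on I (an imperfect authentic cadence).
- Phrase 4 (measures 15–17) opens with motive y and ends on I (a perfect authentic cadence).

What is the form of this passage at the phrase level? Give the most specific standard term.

contrasting double period

Four phrases in two halves: the first half (mm. 6–11) ends with a half cadence, the second (mm. 12–17) with a perfect authentic cadence — a large antecedent–consequent pair, i.e. a double period.
Phrase 3 begins with different material from phrase 1, making it contrasting.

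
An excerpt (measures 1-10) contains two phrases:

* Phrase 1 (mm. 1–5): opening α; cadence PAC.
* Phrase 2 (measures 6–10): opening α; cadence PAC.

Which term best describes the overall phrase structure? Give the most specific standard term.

repeated phrase

Both phrases have the same opening (α) and the same cadence (perfect authentic cadence): the second is a restatement, not a consequent, so this is a repeated phrase rather than a period.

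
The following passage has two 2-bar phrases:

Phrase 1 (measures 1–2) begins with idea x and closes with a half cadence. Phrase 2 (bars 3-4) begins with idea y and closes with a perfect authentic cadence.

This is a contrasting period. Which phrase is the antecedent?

The phrase ending with the weaker cadence (half cadence) is the antecedent; the one ending more conclusively (perfect authentic cadence) is the consequent. The antecedent is phrase 1.

phrase 1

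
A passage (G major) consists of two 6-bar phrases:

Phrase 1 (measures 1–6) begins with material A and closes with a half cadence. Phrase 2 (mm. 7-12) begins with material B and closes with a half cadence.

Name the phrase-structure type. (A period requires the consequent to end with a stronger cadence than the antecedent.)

The second phrase closes with a half cadence, which is not stronger than the first phrase's half cadence; without a weak→strong cadential pair there is no antecedent–consequent relationship, so this is a phrase group rather than a period.

phrase group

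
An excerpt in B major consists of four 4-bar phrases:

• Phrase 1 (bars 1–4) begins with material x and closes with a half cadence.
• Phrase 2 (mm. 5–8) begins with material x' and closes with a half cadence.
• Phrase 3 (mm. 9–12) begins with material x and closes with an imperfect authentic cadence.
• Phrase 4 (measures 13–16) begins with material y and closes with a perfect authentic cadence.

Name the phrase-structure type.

parallel double period

Four phrases in two halves: the first half (bars 1–8) ends with a half cadence, the second (mm. 9–16) with a perfect authentic cadence — a large antecedent–consequent pair, i.e. a double period.
Phrase 3 begins with the same material as phrase 1, making it parallel.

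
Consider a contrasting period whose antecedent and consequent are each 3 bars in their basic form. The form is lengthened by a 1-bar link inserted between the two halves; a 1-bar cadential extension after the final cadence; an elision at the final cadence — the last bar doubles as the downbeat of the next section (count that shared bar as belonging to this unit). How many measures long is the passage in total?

Basic contrasting period: 3 + 3 = 6 bars.
6 (basic form) + 1 (link) + 1 (cadential extension) = 8.
The elision shares a bar with the next section but does not change this unit's count.

8 measures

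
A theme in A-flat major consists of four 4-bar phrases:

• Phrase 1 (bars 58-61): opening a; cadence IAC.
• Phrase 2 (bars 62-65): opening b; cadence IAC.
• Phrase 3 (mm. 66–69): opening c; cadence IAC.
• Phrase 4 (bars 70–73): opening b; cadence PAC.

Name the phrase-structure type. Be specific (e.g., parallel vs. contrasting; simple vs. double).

contrasting double period

Four phrases in two halves: the first half (mm. 58-65) ends with an imperfect authentic cadence, the second (measures 66–73) with a perfect authentic cadence — a large antecedent–consequent pair, i.e. a double period.
Phrase 3 begins with different material from phrase 1, making it contrasting.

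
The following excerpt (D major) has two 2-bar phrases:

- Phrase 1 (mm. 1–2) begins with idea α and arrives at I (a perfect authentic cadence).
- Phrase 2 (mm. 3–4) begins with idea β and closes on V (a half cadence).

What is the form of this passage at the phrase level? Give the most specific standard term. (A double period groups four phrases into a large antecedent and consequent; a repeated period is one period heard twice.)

phrase group

The second phrase closes with a half cadence, which is not stronger than the first phrase's perfect authentic cadence; without a weak→strong cadential pair there is no antecedent–consequent relationship, so this is a phrase group rather than a period.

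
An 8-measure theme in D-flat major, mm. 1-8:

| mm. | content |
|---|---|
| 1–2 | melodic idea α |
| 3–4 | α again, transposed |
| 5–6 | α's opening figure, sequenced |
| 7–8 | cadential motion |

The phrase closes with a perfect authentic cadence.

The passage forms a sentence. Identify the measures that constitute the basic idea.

The presentation of a sentence is the basic idea (bars 1–2) plus its repetition (mm. 3–4); the basic idea is therefore measures 1–2.

measures 1–2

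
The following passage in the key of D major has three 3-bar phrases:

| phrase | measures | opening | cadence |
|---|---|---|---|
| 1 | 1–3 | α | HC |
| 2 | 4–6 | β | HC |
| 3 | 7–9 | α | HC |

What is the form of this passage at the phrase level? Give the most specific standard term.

phrase group

The final phrase closes with a half cadence, which is not stronger than the preceding half cadence; the 3 phrases lack an overall antecedent–consequent design and so form a phrase group.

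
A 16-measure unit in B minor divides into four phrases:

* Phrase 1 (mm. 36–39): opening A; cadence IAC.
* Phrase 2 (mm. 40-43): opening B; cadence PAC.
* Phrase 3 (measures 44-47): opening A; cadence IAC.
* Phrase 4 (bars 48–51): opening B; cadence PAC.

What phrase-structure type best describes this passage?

The cadence pattern IAC–PAC–IAC–PAC is weak–strong twice, and phrases 3–4 restate phrases 1–2: a period heard twice, not a double period (which would end weakly at phrase 2).

repeated period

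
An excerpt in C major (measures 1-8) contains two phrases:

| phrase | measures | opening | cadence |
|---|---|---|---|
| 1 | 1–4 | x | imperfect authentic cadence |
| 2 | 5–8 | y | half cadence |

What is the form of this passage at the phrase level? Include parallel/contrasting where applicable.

phrase group

The second phrase closes with a half cadence, which is not stronger than the first phrase's imperfect authentic cadence; without a weak→strong cadential pair there is no antecedent–consequent relationship, so this is a phrase group rather than a period.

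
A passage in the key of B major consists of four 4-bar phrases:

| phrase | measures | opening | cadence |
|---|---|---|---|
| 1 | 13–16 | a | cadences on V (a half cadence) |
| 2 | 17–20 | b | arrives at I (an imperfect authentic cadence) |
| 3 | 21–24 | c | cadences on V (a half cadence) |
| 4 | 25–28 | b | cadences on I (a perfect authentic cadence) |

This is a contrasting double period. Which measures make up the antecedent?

In a double period the first pair of phrases (ending imperfect authentic cadence) is the large antecedent and the second pair (ending perfect authentic cadence) is the large consequent; the antecedent is measures 13–20.

measures 13–20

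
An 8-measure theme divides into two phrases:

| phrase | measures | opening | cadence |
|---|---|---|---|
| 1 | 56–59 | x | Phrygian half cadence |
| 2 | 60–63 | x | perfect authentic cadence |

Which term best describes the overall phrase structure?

Phrase 1 ends with a Phrygian half cadence (weaker) and phrase 2 with a perfect authentic cadence (stronger): antecedent + consequent = a period.
The two phrases open with the same material (x / x), so the period is parallel.

parallel period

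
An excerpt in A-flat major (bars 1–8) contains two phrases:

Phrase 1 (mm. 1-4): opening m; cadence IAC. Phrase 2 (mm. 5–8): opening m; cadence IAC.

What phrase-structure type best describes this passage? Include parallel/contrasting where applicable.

Both phrases have the same opening (m) and the same cadence (imperfect authentic cadence): the second is a restatement, not a consequent, so this is a repeated phrase rather than a period.

repeated phrase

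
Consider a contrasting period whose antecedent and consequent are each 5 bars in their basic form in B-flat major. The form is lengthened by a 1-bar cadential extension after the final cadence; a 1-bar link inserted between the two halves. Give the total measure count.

12 measures

Basic contrasting period: 5 + 5 = 10 bars.
10 (basic form) + 1 (cadential extension) + 1 (link) = 12.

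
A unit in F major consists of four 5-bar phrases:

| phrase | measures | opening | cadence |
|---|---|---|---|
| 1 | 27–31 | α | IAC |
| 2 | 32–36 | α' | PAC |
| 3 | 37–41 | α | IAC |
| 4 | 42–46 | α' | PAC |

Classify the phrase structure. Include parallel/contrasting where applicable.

The cadence pattern IAC–PAC–IAC–PAC is weak–strong twice, and phrases 3–4 restate phrases 1–2: a period heard twice, not a double period (which would end weakly at phrase 2).

repeated period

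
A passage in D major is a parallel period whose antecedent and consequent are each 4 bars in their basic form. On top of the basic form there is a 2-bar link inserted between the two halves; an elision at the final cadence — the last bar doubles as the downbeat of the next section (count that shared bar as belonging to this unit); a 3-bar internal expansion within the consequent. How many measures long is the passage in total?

Basic parallel period: 4 + 4 = 8 bars.
8 (basic form) + 2 (link) + 3 (internal expansion) = 13.
The elision shares a bar with the next section but does not change this unit's count.

13 measures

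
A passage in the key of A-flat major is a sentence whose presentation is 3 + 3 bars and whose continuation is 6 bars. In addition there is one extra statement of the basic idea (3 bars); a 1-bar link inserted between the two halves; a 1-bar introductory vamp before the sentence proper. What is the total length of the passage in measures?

17 measures

Basic sentence: 3 + 3 + 6 = 12 bars.
12 (basic form) + 3 (extra statement) + 1 (link) + 1 (introduction) = 17.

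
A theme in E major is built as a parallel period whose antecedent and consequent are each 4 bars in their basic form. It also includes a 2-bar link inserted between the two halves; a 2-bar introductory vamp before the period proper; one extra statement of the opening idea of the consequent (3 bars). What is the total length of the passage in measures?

Basic parallel period: 4 + 4 = 8 bars.
8 (basic form) + 2 (link) + 2 (introduction) + 3 (extra statement) = 15.

15 measures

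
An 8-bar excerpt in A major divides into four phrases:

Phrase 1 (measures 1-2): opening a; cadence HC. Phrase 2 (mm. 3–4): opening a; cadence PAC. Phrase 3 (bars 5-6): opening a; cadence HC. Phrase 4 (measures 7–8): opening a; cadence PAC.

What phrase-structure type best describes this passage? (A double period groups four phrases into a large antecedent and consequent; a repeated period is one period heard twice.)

repeated period

The cadence pattern HC–PAC–HC–PAC is weak–strong twice, and phrases 3–4 restate phrases 1–2: a period heard twice, not a double period (which would end weakly at phrase 2).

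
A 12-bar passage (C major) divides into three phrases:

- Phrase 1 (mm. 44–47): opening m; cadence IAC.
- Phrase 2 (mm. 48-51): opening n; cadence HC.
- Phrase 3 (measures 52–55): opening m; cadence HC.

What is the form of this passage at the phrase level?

phrase group

The final phrase closes with a half cadence, which is not stronger than the preceding half cadence; the 3 phrases lack an overall antecedent–consequent design and so form a phrase group.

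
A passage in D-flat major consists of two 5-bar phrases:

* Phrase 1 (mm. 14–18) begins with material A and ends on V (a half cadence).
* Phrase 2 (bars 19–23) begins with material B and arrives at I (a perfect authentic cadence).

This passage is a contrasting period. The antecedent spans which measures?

measures 14–18

The antecedent is the phrase ending with the weaker cadence (half cadence, phrase 1) and the consequent the one ending more conclusively (perfect authentic cadence, phrase 2); the antecedent is bars 14-18.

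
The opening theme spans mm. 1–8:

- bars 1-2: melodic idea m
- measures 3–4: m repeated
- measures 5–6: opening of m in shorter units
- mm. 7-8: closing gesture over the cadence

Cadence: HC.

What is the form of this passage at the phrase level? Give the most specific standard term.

Basic idea (mm. 1–2) + its repetition (mm. 3–4) form the presentation; fragmentation and cadence (mm. 5–8) form the continuation — the 8-bar whole is a sentence.

sentence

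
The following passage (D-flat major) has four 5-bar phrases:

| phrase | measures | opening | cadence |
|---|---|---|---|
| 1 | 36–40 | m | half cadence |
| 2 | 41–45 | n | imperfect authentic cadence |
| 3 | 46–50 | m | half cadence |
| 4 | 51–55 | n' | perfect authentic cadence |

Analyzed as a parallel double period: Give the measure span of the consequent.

In a double period the four phrases pair into a large antecedent (phrases 1–2, ending imperfect authentic cadence) and a large consequent (phrases 3–4, ending perfect authentic cadence). The consequent spans mm. 46–55.

measures 46–55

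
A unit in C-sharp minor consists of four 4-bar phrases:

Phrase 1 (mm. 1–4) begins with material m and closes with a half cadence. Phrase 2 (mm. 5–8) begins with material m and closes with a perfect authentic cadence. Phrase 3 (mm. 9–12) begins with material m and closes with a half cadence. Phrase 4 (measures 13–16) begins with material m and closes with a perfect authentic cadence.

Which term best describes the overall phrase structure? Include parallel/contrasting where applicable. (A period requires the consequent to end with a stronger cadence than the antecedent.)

repeated period

The cadence pattern HC–PAC–HC–PAC is weak–strong twice, and phrases 3–4 restate phrases 1–2: a period heard twice, not a double period (which would end weakly at phrase 2).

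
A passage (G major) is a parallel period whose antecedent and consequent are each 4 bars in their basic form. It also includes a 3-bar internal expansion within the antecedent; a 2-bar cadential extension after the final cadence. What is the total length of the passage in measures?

13 measures

Basic parallel period: 4 + 4 = 8 bars.
8 (basic form) + 3 (internal expansion) + 2 (cadential extension) = 13.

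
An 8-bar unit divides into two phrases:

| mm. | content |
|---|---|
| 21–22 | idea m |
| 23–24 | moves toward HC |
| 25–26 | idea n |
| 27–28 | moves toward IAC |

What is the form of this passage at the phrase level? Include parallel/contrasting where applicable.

Phrase 1 ends with a half cadence (weaker) and phrase 2 with an imperfect authentic cadence (stronger): antecedent + consequent = a period.
The two phrases open with different material (m / n), so the period is contrasting.

contrasting period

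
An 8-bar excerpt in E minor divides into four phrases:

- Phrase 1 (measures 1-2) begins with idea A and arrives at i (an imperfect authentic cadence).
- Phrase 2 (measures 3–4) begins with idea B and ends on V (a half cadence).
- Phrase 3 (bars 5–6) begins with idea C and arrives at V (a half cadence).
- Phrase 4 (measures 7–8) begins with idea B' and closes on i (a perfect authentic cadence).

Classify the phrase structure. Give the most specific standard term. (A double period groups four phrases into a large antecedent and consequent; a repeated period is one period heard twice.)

Four phrases in two halves: the first half (measures 1-4) ends with a half cadence, the second (mm. 5–8) with a perfect authentic cadence — a large antecedent–consequent pair, i.e. a double period.
Phrase 3 begins with different material from phrase 1, making it contrasting.

contrasting double period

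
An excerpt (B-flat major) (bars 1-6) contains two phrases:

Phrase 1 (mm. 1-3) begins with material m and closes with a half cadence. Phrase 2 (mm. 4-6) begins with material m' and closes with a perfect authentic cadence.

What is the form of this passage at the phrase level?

Phrase 1 ends with a half cadence (weaker) and phrase 2 with a perfect authentic cadence (stronger): antecedent + consequent = a period.
The two phrases open with the same material (m / m'), so the period is parallel.

parallel period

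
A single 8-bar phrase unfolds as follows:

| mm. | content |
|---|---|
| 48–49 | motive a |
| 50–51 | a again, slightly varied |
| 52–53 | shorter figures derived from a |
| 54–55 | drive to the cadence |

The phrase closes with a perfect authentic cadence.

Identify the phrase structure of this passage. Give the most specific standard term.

Basic idea (measures 48–49) + its repetition (bars 50-51) form the presentation; fragmentation and cadence (mm. 52-55) form the continuation — the 8-bar whole is a sentence.

sentence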